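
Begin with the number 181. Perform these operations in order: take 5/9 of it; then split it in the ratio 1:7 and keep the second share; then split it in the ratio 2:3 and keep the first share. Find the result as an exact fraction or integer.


Start with 181.
Step 1: Take 5/9: 181 * 5/9 = 905/9
Step 2: Split 1:7, second share = 905/9 * 7/8 = 6335/72
Step 3: Split 2:3, first share = 6335/72 * 2/5 = 1267/36
Final result = 1267/36

1267/36


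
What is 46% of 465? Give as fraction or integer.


Compute 46% of 465
Convert percentage: 46% = 46/100
Multiply: 465 * 46/100
= 21390/100
= 2139/10

2139/10


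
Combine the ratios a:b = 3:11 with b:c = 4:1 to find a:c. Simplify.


Given a:b = 3:11 and b:c = 4:1
Make b consistent. Multiply first ratio by 4: a:b = 12:44
Multiply second ratio by 11: b:c = 44:11
Now b = 44 in both, so a:b:c = 12:44:11
Therefore a:c = 12:11
Simplify by GCD: a:c = 12:11

12:11


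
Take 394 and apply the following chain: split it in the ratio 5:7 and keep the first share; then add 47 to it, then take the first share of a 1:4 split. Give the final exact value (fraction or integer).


Start with 394.
Step 1: Split 5:7, first share = 394 * 5/12 = 985/6
Step 2: Add 47: 985/6+47=1267/6; split 1:4 first = 1267/6*1/5 = 1267/30
Final result = 1267/30

1267/30


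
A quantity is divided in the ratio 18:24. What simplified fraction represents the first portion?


Total parts = 18 + 24 = 42
First part fraction = 18/42
Simplify: 18/42 = 3/7

3/7


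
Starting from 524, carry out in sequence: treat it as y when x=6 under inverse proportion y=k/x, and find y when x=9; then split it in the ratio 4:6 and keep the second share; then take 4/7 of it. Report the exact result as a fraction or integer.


Start with 524.
Step 1: Inverse prop: k = (524)*6; new y = k/9 = 524*6/9 = 1048/3
Step 2: Split 4:6, second share = 1048/3 * 6/10 = 1048/5
Step 3: Take 4/7: 1048/5 * 4/7 = 4192/35
Final result = 4192/35

4192/35


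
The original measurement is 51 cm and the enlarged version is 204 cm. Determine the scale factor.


Original length = 51 cm
Scaled length = 204 cm
Scale factor = 204 / 51
= 4

4


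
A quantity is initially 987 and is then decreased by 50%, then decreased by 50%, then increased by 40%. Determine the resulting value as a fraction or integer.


Start: 987
Step 1: decrease by 50% => multiply by 50/100
  987 * 50/100 = 987/2
Step 2: decrease by 50% => multiply by 50/100
  987/2 * 50/100 = 987/4
Step 3: increase by 40% => multiply by 140/100
  987/4 * 140/100 = 6909/20
Final value = 6909/20

6909/20


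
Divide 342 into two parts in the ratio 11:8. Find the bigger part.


Total parts = 11 + 8 = 19
Value per part = 342 / 19 = 18
First share = 11 * 18 = 198
Second share = 8 * 18 = 144
Larger share = 198

198


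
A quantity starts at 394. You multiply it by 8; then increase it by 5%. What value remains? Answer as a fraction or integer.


Start with 394.
Step 1: Multiply by 8: 394 * 8 = 3152
Step 2: Increase by 5%: 3152 * 105/100 = 16548/5
Final result = 16548/5

16548/5


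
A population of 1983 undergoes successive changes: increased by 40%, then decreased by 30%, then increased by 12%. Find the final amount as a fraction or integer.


Start: 1983
Step 1: increase by 40% => multiply by 140/100
  1983 * 140/100 = 13881/5
Step 2: decrease by 30% => multiply by 70/100
  13881/5 * 70/100 = 97167/50
Step 3: increase by 12% => multiply by 112/100
  97167/50 * 112/100 = 1360338/625
Final value = 1360338/625

1360338/625


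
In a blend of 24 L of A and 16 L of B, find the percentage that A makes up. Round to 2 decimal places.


Volume of A = 24 L
Volume of B = 16 L
Total volume = 24 + 16 = 40 L
Percentage of A = (24/40) * 100
= 60.00%

60.00


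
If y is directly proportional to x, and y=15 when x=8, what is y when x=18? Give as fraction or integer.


Direct proportion: y = kx
Find k: k = 15/8 = 15/8
Compute y at x=18: y = 15/8 * 18
y = 135/4

135/4


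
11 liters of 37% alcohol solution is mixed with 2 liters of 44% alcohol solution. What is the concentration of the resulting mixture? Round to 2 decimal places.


Solute in mixture 1 = 37% of 11 L = 11*37/100 = 407/100 L
Solute in mixture 2 = 44% of 2 L = 2*44/100 = 22/25 L
Total solute = 407/100 + 22/25 = 99/20 L
Total volume = 11 + 2 = 13 L
Final concentration = 99/20/13 * 100 = 38.08%

38.08


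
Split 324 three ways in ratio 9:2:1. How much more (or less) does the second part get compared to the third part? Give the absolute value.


Total parts = 9 + 2 + 1 = 12
Value per part = 324 / 12 = 27
Shares: 9*27=243, 2*27=54, 1*27=27
Second share = 54, third share = 27
Difference = |54 - 27| = 27

27


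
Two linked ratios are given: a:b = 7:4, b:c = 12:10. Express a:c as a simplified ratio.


Given a:b = 7:4 and b:c = 12:10
Make b consistent. Multiply first ratio by 12: a:b = 84:48
Multiply second ratio by 4: b:c = 48:40
Now b = 48 in both, so a:b:c = 84:48:40
Therefore a:c = 84:40
Simplify by GCD: a:c = 21:10

21:10


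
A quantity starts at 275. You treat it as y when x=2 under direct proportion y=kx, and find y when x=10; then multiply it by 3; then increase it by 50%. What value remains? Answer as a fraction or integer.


Start with 275.
Step 1: Direct prop: k = (275)/2; new y = k*10 = 275*10/2 = 1375
Step 2: Multiply by 3: 1375 * 3 = 4125
Step 3: Increase by 50%: 4125 * 150/100 = 12375/2
Final result = 12375/2

12375/2


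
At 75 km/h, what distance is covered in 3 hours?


Using distance = speed * time
Speed = 75 km/h
Time = 3 hours
Distance = 75 * 3
= 225 km

225


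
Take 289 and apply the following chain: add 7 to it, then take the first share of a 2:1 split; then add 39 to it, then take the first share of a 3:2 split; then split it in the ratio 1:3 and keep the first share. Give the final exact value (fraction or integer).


Start with 289.
Step 1: Add 7: 289+7=296; split 2:1 first = 296*2/3 = 592/3
Step 2: Add 39: 592/3+39=709/3; split 3:2 first = 709/3*3/5 = 709/5
Step 3: Split 1:3, first share = 709/5 * 1/4 = 709/20
Final result = 709/20

709/20


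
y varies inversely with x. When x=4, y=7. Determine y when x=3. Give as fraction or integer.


Inverse proportion: y = k/x
Find k: k = 4 * 7 = 28
Compute y at x=3: y = 28/3
y = 28/3

28/3


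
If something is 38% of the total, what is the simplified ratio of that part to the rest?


Part = 38%, Remainder = 62%
Ratio = 38:62
GCD(38, 62) = 2
Simplify: 19:31 = 19:31

19:31


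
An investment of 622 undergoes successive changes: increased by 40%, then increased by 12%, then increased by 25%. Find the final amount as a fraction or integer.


Start: 622
Step 1: increase by 40% => multiply by 140/100
  622 * 140/100 = 4354/5
Step 2: increase by 12% => multiply by 112/100
  4354/5 * 112/100 = 121912/125
Step 3: increase by 25% => multiply by 125/100
  121912/125 * 125/100 = 30478/25
Final value = 30478/25

30478/25


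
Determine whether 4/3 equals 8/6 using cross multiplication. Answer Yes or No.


Cross multiply to check 4/3 = 8/6
Left cross product: 4 * 6 = 24
Right cross product: 3 * 8 = 24
24 = 24
Equal, so proportions match => Yes

Yes


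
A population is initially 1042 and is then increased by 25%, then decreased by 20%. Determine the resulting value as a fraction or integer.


Start: 1042
Step 1: increase by 25% => multiply by 125/100
  1042 * 125/100 = 2605/2
Step 2: decrease by 20% => multiply by 80/100
  2605/2 * 80/100 = 1042
Final value = 1042

1042


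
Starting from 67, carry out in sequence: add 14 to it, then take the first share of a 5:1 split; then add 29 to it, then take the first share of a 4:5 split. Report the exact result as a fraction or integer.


Start with 67.
Step 1: Add 14: 67+14=81; split 5:1 first = 81*5/6 = 135/2
Step 2: Add 29: 135/2+29=193/2; split 4:5 first = 193/2*4/9 = 386/9
Final result = 386/9

386/9


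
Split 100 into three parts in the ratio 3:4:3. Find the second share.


Ratio = 3:4:3
Total parts = 3 + 4 + 3 = 10
Value per part = 100 / 10 = 10
First share = 3 * 10 = 30
Middle share = 4 * 10 = 40
Third share = 3 * 10 = 30

40


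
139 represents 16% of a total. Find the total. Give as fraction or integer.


Given: 139 is 16% of the whole
Set up: 139 = 16/100 * whole
whole = 139 * 100 / 16
whole = 13900 / 16
whole = 3475/4

3475/4


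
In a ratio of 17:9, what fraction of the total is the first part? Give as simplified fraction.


Total parts = 17 + 9 = 26
First part fraction = 17/26
Simplify: 17/26 = 17/26

17/26


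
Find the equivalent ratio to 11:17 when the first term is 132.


Original ratio: 11:17
First term target: 132
Scale factor = 132 / 11 = 12
Multiply second term: 17 * 12 = 204
Equivalent ratio = 132:204

132:204


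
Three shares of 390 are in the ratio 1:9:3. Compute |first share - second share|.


Total parts = 1 + 9 + 3 = 13
Value per part = 390 / 13 = 30
Shares: 1*30=30, 9*30=270, 3*30=90
First share = 30, second share = 270
Difference = |30 - 270| = 240

240


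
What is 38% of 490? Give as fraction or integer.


Compute 38% of 490
Convert percentage: 38% = 38/100
Multiply: 490 * 38/100
= 18620/100
= 931/5

931/5


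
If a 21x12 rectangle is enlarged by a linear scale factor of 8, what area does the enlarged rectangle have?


Original dimensions: 21 x 12
Enlargement factor = 8
New width = 21 * 8 = 168
New height = 12 * 8 = 96
New area = 168 * 96 = 16128

16128


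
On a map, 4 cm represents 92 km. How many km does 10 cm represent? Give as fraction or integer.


Map scale: 4 cm = 92 km
Measured distance on map = 10 cm
Set up proportion: 10 * 92 / 4
= 920 / 4
= 230 km

230


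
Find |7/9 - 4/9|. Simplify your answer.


Simplify: 7/9 = 7/9 and 4/9 = 4/9
Find common denominator: LCD = 9
Convert: 7/9 and 4/9
Difference = |7 - 4|/9 = 3/9
Simplified = 1/3

1/3


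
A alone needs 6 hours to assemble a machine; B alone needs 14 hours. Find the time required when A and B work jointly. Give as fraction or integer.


Rate of A = 1/6 job per hour
Rate of B = 1/14 job per hour
Combined rate = 1/6 + 1/14
Find common denominator: (14 + 6)/(6*14) = 20/84
Combined rate = 5/21 job per hour
Time together = 1 / (5/21) = 21/5 hours

21/5


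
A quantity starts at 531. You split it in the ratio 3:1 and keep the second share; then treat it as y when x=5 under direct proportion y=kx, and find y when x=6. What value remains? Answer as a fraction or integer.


Start with 531.
Step 1: Split 3:1, second share = 531 * 1/4 = 531/4
Step 2: Direct prop: k = (531/4)/5; new y = k*6 = 531/4*6/5 = 1593/10
Final result = 1593/10

1593/10


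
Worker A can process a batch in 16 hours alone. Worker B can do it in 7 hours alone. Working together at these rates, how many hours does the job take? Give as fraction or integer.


Rate of A = 1/16 job per hour
Rate of B = 1/7 job per hour
Combined rate = 1/16 + 1/7
Find common denominator: (7 + 16)/(16*7) = 23/112
Combined rate = 23/112 job per hour
Time together = 1 / (23/112) = 112/23 hours

112/23


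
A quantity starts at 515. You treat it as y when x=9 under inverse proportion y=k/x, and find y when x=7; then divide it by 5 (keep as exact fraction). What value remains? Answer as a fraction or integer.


Start with 515.
Step 1: Inverse prop: k = (515)*9; new y = k/7 = 515*9/7 = 4635/7
Step 2: Divide by 5: 4635/7 / 5 = 927/7
Final result = 927/7

927/7


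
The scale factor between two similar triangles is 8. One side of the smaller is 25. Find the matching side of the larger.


Similar triangles have proportional sides
Scale factor = 8
Smaller side = 25
Corresponding larger side = 25 * 8
= 200

200


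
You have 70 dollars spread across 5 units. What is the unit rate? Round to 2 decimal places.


Total dollars = 70
Number of units = 5
Unit rate = 70 / 5
= 14 dollars per unit

14


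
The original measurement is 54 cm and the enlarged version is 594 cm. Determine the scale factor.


Original length = 54 cm
Scaled length = 594 cm
Scale factor = 594 / 54
= 11

11


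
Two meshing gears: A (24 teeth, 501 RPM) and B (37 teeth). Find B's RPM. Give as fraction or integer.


Gear ratio: teeth_A * RPM_A = teeth_B * RPM_B
24 * 501 = 37 * RPM_B
12024 = 37 * RPM_B
RPM_B = 12024 / 37
RPM_B = 12024/37

12024/37


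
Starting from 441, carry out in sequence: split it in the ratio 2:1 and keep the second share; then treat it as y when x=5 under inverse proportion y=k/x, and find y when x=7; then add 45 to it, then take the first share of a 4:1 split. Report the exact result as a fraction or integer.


Start with 441.
Step 1: Split 2:1, second share = 441 * 1/3 = 147
Step 2: Inverse prop: k = (147)*5; new y = k/7 = 147*5/7 = 105
Step 3: Add 45: 105+45=150; split 4:1 first = 150*4/5 = 120
Final result = 120

120


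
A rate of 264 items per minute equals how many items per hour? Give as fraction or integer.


Converting from per minute to per hour
Rate = 264 items per minute
Multiply by 60: 264 * 60
= 15840 items per hour

15840


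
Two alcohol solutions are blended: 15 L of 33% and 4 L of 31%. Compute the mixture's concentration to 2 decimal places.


Solute in mixture 1 = 33% of 15 L = 15*33/100 = 99/20 L
Solute in mixture 2 = 31% of 4 L = 4*31/100 = 31/25 L
Total solute = 99/20 + 31/25 = 619/100 L
Total volume = 15 + 4 = 19 L
Final concentration = 619/100/19 * 100 = 32.58%

32.58


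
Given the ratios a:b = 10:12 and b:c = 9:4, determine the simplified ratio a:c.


Given a:b = 10:12 and b:c = 9:4
Make b consistent. Multiply first ratio by 9: a:b = 90:108
Multiply second ratio by 12: b:c = 108:48
Now b = 108 in both, so a:b:c = 90:108:48
Therefore a:c = 90:48
Simplify by GCD: a:c = 15:8

15:8


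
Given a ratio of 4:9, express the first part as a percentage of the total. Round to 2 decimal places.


Total parts = 4 + 9 = 13
First part fraction = 4/13
Percentage = (4/13) * 100
= 0.307692 * 100
= 30.77%

30.77


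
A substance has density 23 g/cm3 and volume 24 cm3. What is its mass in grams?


Using mass = density * volume
Density = 23 g/cm3
Volume = 24 cm3
Mass = 23 * 24
= 552 g

552


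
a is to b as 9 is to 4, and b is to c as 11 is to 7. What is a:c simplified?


Given a:b = 9:4 and b:c = 11:7
Make b consistent. Multiply first ratio by 11: a:b = 99:44
Multiply second ratio by 4: b:c = 44:28
Now b = 44 in both, so a:b:c = 99:44:28
Therefore a:c = 99:28
Simplify by GCD: a:c = 99:28

99:28


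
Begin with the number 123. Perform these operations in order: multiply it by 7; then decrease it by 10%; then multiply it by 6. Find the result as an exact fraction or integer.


Start with 123.
Step 1: Multiply by 7: 123 * 7 = 861
Step 2: Decrease by 10%: 861 * 90/100 = 7749/10
Step 3: Multiply by 6: 7749/10 * 6 = 23247/5
Final result = 23247/5

23247/5


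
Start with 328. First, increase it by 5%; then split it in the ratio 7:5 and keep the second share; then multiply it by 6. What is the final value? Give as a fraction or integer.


Start with 328.
Step 1: Increase by 5%: 328 * 105/100 = 1722/5
Step 2: Split 7:5, second share = 1722/5 * 5/12 = 287/2
Step 3: Multiply by 6: 287/2 * 6 = 861
Final result = 861

861


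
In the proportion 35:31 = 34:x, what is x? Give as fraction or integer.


Setting up: 35/31 = 34/x
Cross multiply: 35 * x = 31 * 34
35x = 1054
x = 1054/35
x = 1054/35

1054/35


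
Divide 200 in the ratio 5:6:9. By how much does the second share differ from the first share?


Total parts = 5 + 6 + 9 = 20
Value per part = 200 / 20 = 10
Shares: 5*10=50, 6*10=60, 9*10=90
Second share = 60, first share = 50
Difference = |60 - 50| = 10

10


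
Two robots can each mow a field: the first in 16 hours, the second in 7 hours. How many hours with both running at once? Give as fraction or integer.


Rate of A = 1/16 job per hour
Rate of B = 1/7 job per hour
Combined rate = 1/16 + 1/7
Find common denominator: (7 + 16)/(16*7) = 23/112
Combined rate = 23/112 job per hour
Time together = 1 / (23/112) = 112/23 hours

112/23


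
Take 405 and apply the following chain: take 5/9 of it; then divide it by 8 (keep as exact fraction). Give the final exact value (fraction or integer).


Start with 405.
Step 1: Take 5/9: 405 * 5/9 = 225
Step 2: Divide by 8: 225 / 8 = 225/8
Final result = 225/8

225/8


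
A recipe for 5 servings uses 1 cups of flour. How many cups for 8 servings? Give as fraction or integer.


Original: 1 cups for 5 servings
Target servings = 8
Scaling factor = 8/5
New amount = 1 * 8/5
= 8/5
= 8/5 cups

8/5


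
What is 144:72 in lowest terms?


Find GCD(144, 72)
GCD = 72
Divide both by 72: 144/72 = 2, 72/72 = 1
Simplified ratio = 2:1

2:1


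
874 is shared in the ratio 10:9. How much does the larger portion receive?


Total parts = 10 + 9 = 19
Value per part = 874 / 19 = 46
First share = 10 * 46 = 460
Second share = 9 * 46 = 414
Larger share = 460

460


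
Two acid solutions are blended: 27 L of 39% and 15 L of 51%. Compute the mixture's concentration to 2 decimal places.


Solute in mixture 1 = 39% of 27 L = 27*39/100 = 1053/100 L
Solute in mixture 2 = 51% of 15 L = 15*51/100 = 153/20 L
Total solute = 1053/100 + 153/20 = 909/50 L
Total volume = 27 + 15 = 42 L
Final concentration = 909/50/42 * 100 = 43.29%

43.29


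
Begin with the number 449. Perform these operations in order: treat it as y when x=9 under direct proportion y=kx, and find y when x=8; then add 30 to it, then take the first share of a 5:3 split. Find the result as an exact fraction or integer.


Start with 449.
Step 1: Direct prop: k = (449)/9; new y = k*8 = 449*8/9 = 3592/9
Step 2: Add 30: 3592/9+30=3862/9; split 5:3 first = 3862/9*5/8 = 9655/36
Final result = 9655/36

9655/36


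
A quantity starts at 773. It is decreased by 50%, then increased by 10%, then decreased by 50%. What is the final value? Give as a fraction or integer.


Start: 773
Step 1: decrease by 50% => multiply by 50/100
  773 * 50/100 = 773/2
Step 2: increase by 10% => multiply by 110/100
  773/2 * 110/100 = 8503/20
Step 3: decrease by 50% => multiply by 50/100
  8503/20 * 50/100 = 8503/40
Final value = 8503/40

8503/40


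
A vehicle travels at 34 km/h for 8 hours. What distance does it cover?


Using distance = speed * time
Speed = 34 km/h
Time = 8 hours
Distance = 34 * 8
= 272 km

272


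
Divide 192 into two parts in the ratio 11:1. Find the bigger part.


Total parts = 11 + 1 = 12
Value per part = 192 / 12 = 16
First share = 11 * 16 = 176
Second share = 1 * 16 = 16
Larger share = 176

176


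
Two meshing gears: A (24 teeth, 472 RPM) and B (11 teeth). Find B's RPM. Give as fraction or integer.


Gear ratio: teeth_A * RPM_A = teeth_B * RPM_B
24 * 472 = 11 * RPM_B
11328 = 11 * RPM_B
RPM_B = 11328 / 11
RPM_B = 11328/11

11328/11


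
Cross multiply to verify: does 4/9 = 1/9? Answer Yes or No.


Cross multiply to check 4/9 = 1/9
Left cross product: 4 * 9 = 36
Right cross product: 9 * 1 = 9
36 != 9
Not equal, so proportions differ => No

No


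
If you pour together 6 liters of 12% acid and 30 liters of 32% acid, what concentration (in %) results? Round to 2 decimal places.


Solute in mixture 1 = 12% of 6 L = 6*12/100 = 18/25 L
Solute in mixture 2 = 32% of 30 L = 30*32/100 = 48/5 L
Total solute = 18/25 + 48/5 = 258/25 L
Total volume = 6 + 30 = 36 L
Final concentration = 258/25/36 * 100 = 28.67%

28.67


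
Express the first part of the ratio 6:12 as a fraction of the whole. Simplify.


Total parts = 6 + 12 = 18
First part fraction = 6/18
Simplify: 6/18 = 1/3

1/3


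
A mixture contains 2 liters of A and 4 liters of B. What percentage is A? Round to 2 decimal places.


Volume of A = 2 L
Volume of B = 4 L
Total volume = 2 + 4 = 6 L
Percentage of A = (2/6) * 100
= 33.33%

33.33


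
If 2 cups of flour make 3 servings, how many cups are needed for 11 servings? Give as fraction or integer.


Original: 2 cups for 3 servings
Target servings = 11
Scaling factor = 11/3
New amount = 2 * 11/3
= 22/3
= 22/3 cups

22/3


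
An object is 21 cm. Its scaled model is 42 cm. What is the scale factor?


Original length = 21 cm
Scaled length = 42 cm
Scale factor = 42 / 21
= 2

2


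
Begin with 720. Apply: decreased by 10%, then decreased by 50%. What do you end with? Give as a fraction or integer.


Start: 720
Step 1: decrease by 10% => multiply by 90/100
  720 * 90/100 = 648
Step 2: decrease by 50% => multiply by 50/100
  648 * 50/100 = 324
Final value = 324

324


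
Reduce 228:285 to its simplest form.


Find GCD(228, 285)
GCD = 57
Divide both by 57: 228/57 = 4, 285/57 = 5
Simplified ratio = 4:5

4:5


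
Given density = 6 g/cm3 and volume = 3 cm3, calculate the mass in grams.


Using mass = density * volume
Density = 6 g/cm3
Volume = 3 cm3
Mass = 6 * 3
= 18 g

18


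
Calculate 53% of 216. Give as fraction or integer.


Compute 53% of 216
Convert percentage: 53% = 53/100
Multiply: 216 * 53/100
= 11448/100
= 2862/25

2862/25


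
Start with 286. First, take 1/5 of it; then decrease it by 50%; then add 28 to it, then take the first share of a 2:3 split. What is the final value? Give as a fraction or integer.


Start with 286.
Step 1: Take 1/5: 286 * 1/5 = 286/5
Step 2: Decrease by 50%: 286/5 * 50/100 = 143/5
Step 3: Add 28: 143/5+28=283/5; split 2:3 first = 283/5*2/5 = 566/25
Final result = 566/25

566/25


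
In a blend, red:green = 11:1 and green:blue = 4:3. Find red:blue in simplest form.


Given a:b = 11:1 and b:c = 4:3
Make b consistent. Multiply first ratio by 4: a:b = 44:4
Multiply second ratio by 1: b:c = 4:3
Now b = 4 in both, so a:b:c = 44:4:3
Therefore a:c = 44:3
Simplify by GCD: a:c = 44:3

44:3


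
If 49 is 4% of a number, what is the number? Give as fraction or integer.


Given: 49 is 4% of the whole
Set up: 49 = 4/100 * whole
whole = 49 * 100 / 4
whole = 4900 / 4
whole = 1225

1225


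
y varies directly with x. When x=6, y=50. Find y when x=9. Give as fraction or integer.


Direct proportion: y = kx
Find k: k = 50/6 = 25/3
Compute y at x=9: y = 25/3 * 9
y = 75

75


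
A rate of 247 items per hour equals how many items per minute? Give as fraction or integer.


Converting from per hour to per minute
Rate = 247 items per hour
Divide by 60: 247/60
= 247/60 items per minute

247/60


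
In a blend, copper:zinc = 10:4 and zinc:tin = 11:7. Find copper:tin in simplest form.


Given a:b = 10:4 and b:c = 11:7
Make b consistent. Multiply first ratio by 11: a:b = 110:44
Multiply second ratio by 4: b:c = 44:28
Now b = 44 in both, so a:b:c = 110:44:28
Therefore a:c = 110:28
Simplify by GCD: a:c = 55:14

55:14


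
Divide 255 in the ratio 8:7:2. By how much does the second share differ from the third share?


Total parts = 8 + 7 + 2 = 17
Value per part = 255 / 17 = 15
Shares: 8*15=120, 7*15=105, 2*15=30
Second share = 105, third share = 30
Difference = |105 - 30| = 75

75


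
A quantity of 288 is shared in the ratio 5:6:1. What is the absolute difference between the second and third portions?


Total parts = 5 + 6 + 1 = 12
Value per part = 288 / 12 = 24
Shares: 5*24=120, 6*24=144, 1*24=24
Second share = 144, third share = 24
Difference = |144 - 24| = 120

120


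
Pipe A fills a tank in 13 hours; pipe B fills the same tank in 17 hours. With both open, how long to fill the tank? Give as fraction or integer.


Rate of A = 1/13 job per hour
Rate of B = 1/17 job per hour
Combined rate = 1/13 + 1/17
Find common denominator: (17 + 13)/(13*17) = 30/221
Combined rate = 30/221 job per hour
Time together = 1 / (30/221) = 221/30 hours

221/30


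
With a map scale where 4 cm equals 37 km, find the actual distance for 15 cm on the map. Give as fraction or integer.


Map scale: 4 cm = 37 km
Measured distance on map = 15 cm
Set up proportion: 15 * 37 / 4
= 555 / 4
= 555/4 km

555/4


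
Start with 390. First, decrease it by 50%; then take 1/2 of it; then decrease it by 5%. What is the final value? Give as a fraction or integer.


Start with 390.
Step 1: Decrease by 50%: 390 * 50/100 = 195
Step 2: Take 1/2: 195 * 1/2 = 195/2
Step 3: Decrease by 5%: 195/2 * 95/100 = 741/8
Final result = 741/8

741/8


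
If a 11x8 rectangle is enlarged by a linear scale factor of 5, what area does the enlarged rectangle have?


Original dimensions: 11 x 8
Enlargement factor = 5
New width = 11 * 5 = 55
New height = 8 * 5 = 40
New area = 55 * 40 = 2200

2200


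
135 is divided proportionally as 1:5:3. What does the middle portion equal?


Ratio = 1:5:3
Total parts = 1 + 5 + 3 = 9
Value per part = 135 / 9 = 15
First share = 1 * 15 = 15
Middle share = 5 * 15 = 75
Third share = 3 * 15 = 45

75


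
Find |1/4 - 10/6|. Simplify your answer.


Simplify: 1/4 = 1/4 and 10/6 = 5/3
Find common denominator: LCD = 12
Convert: 3/12 and 20/12
Difference = |3 - 20|/12 = 17/12
Simplified = 17/12

17/12


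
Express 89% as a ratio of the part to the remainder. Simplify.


Part = 89%, Remainder = 11%
Ratio = 89:11
GCD(89, 11) = 1
Simplify: 89:11 = 89:11

89:11


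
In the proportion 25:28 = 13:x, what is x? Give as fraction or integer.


Setting up: 25/28 = 13/x
Cross multiply: 25 * x = 28 * 13
25x = 364
x = 364/25
x = 364/25

364/25


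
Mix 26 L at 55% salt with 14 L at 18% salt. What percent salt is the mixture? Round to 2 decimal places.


Solute in mixture 1 = 55% of 26 L = 26*55/100 = 143/10 L
Solute in mixture 2 = 18% of 14 L = 14*18/100 = 63/25 L
Total solute = 143/10 + 63/25 = 841/50 L
Total volume = 26 + 14 = 40 L
Final concentration = 841/50/40 * 100 = 42.05%

42.05


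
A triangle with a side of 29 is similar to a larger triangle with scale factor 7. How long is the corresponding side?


Similar triangles have proportional sides
Scale factor = 7
Smaller side = 29
Corresponding larger side = 29 * 7
= 203

203


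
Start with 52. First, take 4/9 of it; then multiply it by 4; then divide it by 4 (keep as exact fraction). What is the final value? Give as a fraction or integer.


Start with 52.
Step 1: Take 4/9: 52 * 4/9 = 208/9
Step 2: Multiply by 4: 208/9 * 4 = 832/9
Step 3: Divide by 4: 832/9 / 4 = 208/9
Final result = 208/9

208/9


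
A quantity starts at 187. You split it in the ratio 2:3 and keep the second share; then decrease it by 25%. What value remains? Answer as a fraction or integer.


Start with 187.
Step 1: Split 2:3, second share = 187 * 3/5 = 561/5
Step 2: Decrease by 25%: 561/5 * 75/100 = 1683/20
Final result = 1683/20

1683/20


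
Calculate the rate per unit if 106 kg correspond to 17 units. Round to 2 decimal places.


Total kg = 106
Number of units = 17
Unit rate = 106 / 17
= 6.24 kg per unit

6.24


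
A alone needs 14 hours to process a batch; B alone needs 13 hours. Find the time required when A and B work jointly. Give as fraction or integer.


Rate of A = 1/14 job per hour
Rate of B = 1/13 job per hour
Combined rate = 1/14 + 1/13
Find common denominator: (13 + 14)/(14*13) = 27/182
Combined rate = 27/182 job per hour
Time together = 1 / (27/182) = 182/27 hours

182/27


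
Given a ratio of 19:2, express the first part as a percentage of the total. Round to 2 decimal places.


Total parts = 19 + 2 = 21
First part fraction = 19/21
Percentage = (19/21) * 100
= 0.904762 * 100
= 90.48%

90.48


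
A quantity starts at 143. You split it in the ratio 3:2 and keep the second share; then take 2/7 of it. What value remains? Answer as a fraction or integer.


Start with 143.
Step 1: Split 3:2, second share = 143 * 2/5 = 286/5
Step 2: Take 2/7: 286/5 * 2/7 = 572/35
Final result = 572/35

572/35


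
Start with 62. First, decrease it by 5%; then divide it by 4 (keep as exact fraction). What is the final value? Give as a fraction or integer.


Start with 62.
Step 1: Decrease by 5%: 62 * 95/100 = 589/10
Step 2: Divide by 4: 589/10 / 4 = 589/40
Final result = 589/40

589/40


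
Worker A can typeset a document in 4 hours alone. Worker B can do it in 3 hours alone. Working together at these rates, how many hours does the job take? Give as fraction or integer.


Rate of A = 1/4 job per hour
Rate of B = 1/3 job per hour
Combined rate = 1/4 + 1/3
Find common denominator: (3 + 4)/(4*3) = 7/12
Combined rate = 7/12 job per hour
Time together = 1 / (7/12) = 12/7 hours

12/7


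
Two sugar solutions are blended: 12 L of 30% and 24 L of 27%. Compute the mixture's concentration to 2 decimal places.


Solute in mixture 1 = 30% of 12 L = 12*30/100 = 18/5 L
Solute in mixture 2 = 27% of 24 L = 24*27/100 = 162/25 L
Total solute = 18/5 + 162/25 = 252/25 L
Total volume = 12 + 24 = 36 L
Final concentration = 252/25/36 * 100 = 28.00%

28.00


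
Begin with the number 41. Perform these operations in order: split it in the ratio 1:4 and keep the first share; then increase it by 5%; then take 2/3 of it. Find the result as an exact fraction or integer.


Start with 41.
Step 1: Split 1:4, first share = 41 * 1/5 = 41/5
Step 2: Increase by 5%: 41/5 * 105/100 = 861/100
Step 3: Take 2/3: 861/100 * 2/3 = 287/50
Final result = 287/50

287/50


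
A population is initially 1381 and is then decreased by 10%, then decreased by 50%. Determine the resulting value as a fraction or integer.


Start: 1381
Step 1: decrease by 10% => multiply by 90/100
  1381 * 90/100 = 12429/10
Step 2: decrease by 50% => multiply by 50/100
  12429/10 * 50/100 = 12429/20
Final value = 12429/20

12429/20


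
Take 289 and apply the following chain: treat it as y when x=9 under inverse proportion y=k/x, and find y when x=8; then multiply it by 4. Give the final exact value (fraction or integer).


Start with 289.
Step 1: Inverse prop: k = (289)*9; new y = k/8 = 289*9/8 = 2601/8
Step 2: Multiply by 4: 2601/8 * 4 = 2601/2
Final result = 2601/2

2601/2


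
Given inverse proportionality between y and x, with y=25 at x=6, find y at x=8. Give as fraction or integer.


Inverse proportion: y = k/x
Find k: k = 6 * 25 = 150
Compute y at x=8: y = 150/8
y = 75/4

75/4


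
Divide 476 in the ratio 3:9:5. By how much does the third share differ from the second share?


Total parts = 3 + 9 + 5 = 17
Value per part = 476 / 17 = 28
Shares: 3*28=84, 9*28=252, 5*28=140
Third share = 140, second share = 252
Difference = |140 - 252| = 112

112


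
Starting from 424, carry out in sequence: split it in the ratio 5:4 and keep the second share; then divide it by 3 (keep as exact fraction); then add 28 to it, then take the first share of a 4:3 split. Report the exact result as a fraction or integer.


Start with 424.
Step 1: Split 5:4, second share = 424 * 4/9 = 1696/9
Step 2: Divide by 3: 1696/9 / 3 = 1696/27
Step 3: Add 28: 1696/27+28=2452/27; split 4:3 first = 2452/27*4/7 = 9808/189
Final result = 9808/189

9808/189


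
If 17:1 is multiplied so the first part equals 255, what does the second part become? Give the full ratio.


Original ratio: 17:1
First term target: 255
Scale factor = 255 / 17 = 15
Multiply second term: 1 * 15 = 15
Equivalent ratio = 255:15

255:15


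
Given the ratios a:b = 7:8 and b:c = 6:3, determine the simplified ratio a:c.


Given a:b = 7:8 and b:c = 6:3
Make b consistent. Multiply first ratio by 6: a:b = 42:48
Multiply second ratio by 8: b:c = 48:24
Now b = 48 in both, so a:b:c = 42:48:24
Therefore a:c = 42:24
Simplify by GCD: a:c = 7:4

7:4


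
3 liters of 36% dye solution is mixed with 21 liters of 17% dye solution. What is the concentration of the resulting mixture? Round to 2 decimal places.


Solute in mixture 1 = 36% of 3 L = 3*36/100 = 27/25 L
Solute in mixture 2 = 17% of 21 L = 21*17/100 = 357/100 L
Total solute = 27/25 + 357/100 = 93/20 L
Total volume = 3 + 21 = 24 L
Final concentration = 93/20/24 * 100 = 19.38%

19.38


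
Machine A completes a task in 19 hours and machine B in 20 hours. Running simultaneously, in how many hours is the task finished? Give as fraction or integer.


Rate of A = 1/19 job per hour
Rate of B = 1/20 job per hour
Combined rate = 1/19 + 1/20
Find common denominator: (20 + 19)/(19*20) = 39/380
Combined rate = 39/380 job per hour
Time together = 1 / (39/380) = 380/39 hours

380/39


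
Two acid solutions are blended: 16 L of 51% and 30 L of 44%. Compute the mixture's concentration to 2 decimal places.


Solute in mixture 1 = 51% of 16 L = 16*51/100 = 204/25 L
Solute in mixture 2 = 44% of 30 L = 30*44/100 = 66/5 L
Total solute = 204/25 + 66/5 = 534/25 L
Total volume = 16 + 30 = 46 L
Final concentration = 534/25/46 * 100 = 46.43%

46.43


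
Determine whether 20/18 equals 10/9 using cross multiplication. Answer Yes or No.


Cross multiply to check 20/18 = 10/9
Left cross product: 20 * 9 = 180
Right cross product: 18 * 10 = 180
180 = 180
Equal, so proportions match => Yes

Yes


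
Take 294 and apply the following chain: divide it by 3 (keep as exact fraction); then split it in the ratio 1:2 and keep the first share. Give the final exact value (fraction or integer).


Start with 294.
Step 1: Divide by 3: 294 / 3 = 98
Step 2: Split 1:2, first share = 98 * 1/3 = 98/3
Final result = 98/3

98/3


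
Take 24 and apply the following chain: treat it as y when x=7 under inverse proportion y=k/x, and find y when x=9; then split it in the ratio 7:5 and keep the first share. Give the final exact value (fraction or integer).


Start with 24.
Step 1: Inverse prop: k = (24)*7; new y = k/9 = 24*7/9 = 56/3
Step 2: Split 7:5, first share = 56/3 * 7/12 = 98/9
Final result = 98/9

98/9


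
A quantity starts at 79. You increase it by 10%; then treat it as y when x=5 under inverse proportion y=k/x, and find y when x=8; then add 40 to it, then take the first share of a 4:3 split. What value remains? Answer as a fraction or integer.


Start with 79.
Step 1: Increase by 10%: 79 * 110/100 = 869/10
Step 2: Inverse prop: k = (869/10)*5; new y = k/8 = 869/10*5/8 = 869/16
Step 3: Add 40: 869/16+40=1509/16; split 4:3 first = 1509/16*4/7 = 1509/28
Final result = 1509/28

1509/28


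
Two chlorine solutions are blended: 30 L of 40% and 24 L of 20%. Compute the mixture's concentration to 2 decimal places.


Solute in mixture 1 = 40% of 30 L = 30*40/100 = 12 L
Solute in mixture 2 = 20% of 24 L = 24*20/100 = 24/5 L
Total solute = 12 + 24/5 = 84/5 L
Total volume = 30 + 24 = 54 L
Final concentration = 84/5/54 * 100 = 31.11%

31.11


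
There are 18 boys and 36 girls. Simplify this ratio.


Find GCD(18, 36)
GCD = 18
Divide both by 18: 18/18 = 1, 36/18 = 2
Simplified ratio = 1:2

1:2


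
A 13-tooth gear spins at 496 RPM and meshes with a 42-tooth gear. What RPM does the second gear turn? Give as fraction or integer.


Gear ratio: teeth_A * RPM_A = teeth_B * RPM_B
13 * 496 = 42 * RPM_B
6448 = 42 * RPM_B
RPM_B = 6448 / 42
RPM_B = 3224/21

3224/21


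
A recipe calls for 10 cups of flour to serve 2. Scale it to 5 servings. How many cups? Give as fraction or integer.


Original: 10 cups for 2 servings
Target servings = 5
Scaling factor = 5/2
New amount = 10 * 5/2
= 50/2
= 25 cups

25


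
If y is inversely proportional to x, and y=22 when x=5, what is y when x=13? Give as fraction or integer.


Inverse proportion: y = k/x
Find k: k = 5 * 22 = 110
Compute y at x=13: y = 110/13
y = 110/13

110/13


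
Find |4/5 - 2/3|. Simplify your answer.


Simplify: 4/5 = 4/5 and 2/3 = 2/3
Find common denominator: LCD = 15
Convert: 12/15 and 10/15
Difference = |12 - 10|/15 = 2/15
Simplified = 2/15

2/15


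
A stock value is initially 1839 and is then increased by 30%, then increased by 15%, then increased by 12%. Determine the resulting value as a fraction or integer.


Start: 1839
Step 1: increase by 30% => multiply by 130/100
  1839 * 130/100 = 23907/10
Step 2: increase by 15% => multiply by 115/100
  23907/10 * 115/100 = 549861/200
Step 3: increase by 12% => multiply by 112/100
  549861/200 * 112/100 = 3849027/1250
Final value = 3849027/1250

3849027/1250


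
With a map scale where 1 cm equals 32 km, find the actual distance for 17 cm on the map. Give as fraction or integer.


Map scale: 1 cm = 32 km
Measured distance on map = 17 cm
Set up proportion: 17 * 32 / 1
= 544 / 1
= 544 km

544


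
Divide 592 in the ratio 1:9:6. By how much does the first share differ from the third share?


Total parts = 1 + 9 + 6 = 16
Value per part = 592 / 16 = 37
Shares: 1*37=37, 9*37=333, 6*37=222
First share = 37, third share = 222
Difference = |37 - 222| = 185

185


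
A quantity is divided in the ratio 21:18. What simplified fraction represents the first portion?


Total parts = 21 + 18 = 39
First part fraction = 21/39
Simplify: 21/39 = 7/13

7/13


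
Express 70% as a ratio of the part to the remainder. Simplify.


Part = 70%, Remainder = 30%
Ratio = 70:30
GCD(70, 30) = 10
Simplify: 7:3 = 7:3

7:3


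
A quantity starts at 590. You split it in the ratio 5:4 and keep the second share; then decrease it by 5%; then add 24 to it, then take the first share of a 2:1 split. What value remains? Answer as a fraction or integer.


Start with 590.
Step 1: Split 5:4, second share = 590 * 4/9 = 2360/9
Step 2: Decrease by 5%: 2360/9 * 95/100 = 2242/9
Step 3: Add 24: 2242/9+24=2458/9; split 2:1 first = 2458/9*2/3 = 4916/27
Final result = 4916/27

4916/27


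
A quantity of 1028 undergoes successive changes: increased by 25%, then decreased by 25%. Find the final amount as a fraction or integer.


Start: 1028
Step 1: increase by 25% => multiply by 125/100
  1028 * 125/100 = 1285
Step 2: decrease by 25% => multiply by 75/100
  1285 * 75/100 = 3855/4
Final value = 3855/4

3855/4


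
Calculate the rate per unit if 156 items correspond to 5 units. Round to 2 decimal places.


Total items = 156
Number of units = 5
Unit rate = 156 / 5
= 31.20 items per unit

31.20


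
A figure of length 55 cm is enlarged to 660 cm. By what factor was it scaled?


Original length = 55 cm
Scaled length = 660 cm
Scale factor = 660 / 55
= 12

12


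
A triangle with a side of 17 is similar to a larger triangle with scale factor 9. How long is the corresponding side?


Similar triangles have proportional sides
Scale factor = 9
Smaller side = 17
Corresponding larger side = 17 * 9
= 153

153


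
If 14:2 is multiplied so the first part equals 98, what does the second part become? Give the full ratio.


Original ratio: 14:2
First term target: 98
Scale factor = 98 / 14 = 7
Multiply second term: 2 * 7 = 14
Equivalent ratio = 98:14

98:14


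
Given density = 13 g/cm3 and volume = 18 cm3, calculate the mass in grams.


Using mass = density * volume
Density = 13 g/cm3
Volume = 18 cm3
Mass = 13 * 18
= 234 g

234


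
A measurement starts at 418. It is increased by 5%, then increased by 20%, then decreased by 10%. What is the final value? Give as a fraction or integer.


Start: 418
Step 1: increase by 5% => multiply by 105/100
  418 * 105/100 = 4389/10
Step 2: increase by 20% => multiply by 120/100
  4389/10 * 120/100 = 13167/25
Step 3: decrease by 10% => multiply by 90/100
  13167/25 * 90/100 = 118503/250
Final value = 118503/250

118503/250


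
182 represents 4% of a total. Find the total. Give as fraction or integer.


Given: 182 is 4% of the whole
Set up: 182 = 4/100 * whole
whole = 182 * 100 / 4
whole = 18200 / 4
whole = 4550

4550


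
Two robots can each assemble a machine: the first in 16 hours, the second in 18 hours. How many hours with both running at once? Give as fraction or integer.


Rate of A = 1/16 job per hour
Rate of B = 1/18 job per hour
Combined rate = 1/16 + 1/18
Find common denominator: (18 + 16)/(16*18) = 34/288
Combined rate = 17/144 job per hour
Time together = 1 / (17/144) = 144/17 hours

144/17


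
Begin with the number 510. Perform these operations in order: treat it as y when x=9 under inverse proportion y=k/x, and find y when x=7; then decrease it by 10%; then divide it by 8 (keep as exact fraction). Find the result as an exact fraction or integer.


Start with 510.
Step 1: Inverse prop: k = (510)*9; new y = k/7 = 510*9/7 = 4590/7
Step 2: Decrease by 10%: 4590/7 * 90/100 = 4131/7
Step 3: Divide by 8: 4131/7 / 8 = 4131/56
Final result = 4131/56

4131/56
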